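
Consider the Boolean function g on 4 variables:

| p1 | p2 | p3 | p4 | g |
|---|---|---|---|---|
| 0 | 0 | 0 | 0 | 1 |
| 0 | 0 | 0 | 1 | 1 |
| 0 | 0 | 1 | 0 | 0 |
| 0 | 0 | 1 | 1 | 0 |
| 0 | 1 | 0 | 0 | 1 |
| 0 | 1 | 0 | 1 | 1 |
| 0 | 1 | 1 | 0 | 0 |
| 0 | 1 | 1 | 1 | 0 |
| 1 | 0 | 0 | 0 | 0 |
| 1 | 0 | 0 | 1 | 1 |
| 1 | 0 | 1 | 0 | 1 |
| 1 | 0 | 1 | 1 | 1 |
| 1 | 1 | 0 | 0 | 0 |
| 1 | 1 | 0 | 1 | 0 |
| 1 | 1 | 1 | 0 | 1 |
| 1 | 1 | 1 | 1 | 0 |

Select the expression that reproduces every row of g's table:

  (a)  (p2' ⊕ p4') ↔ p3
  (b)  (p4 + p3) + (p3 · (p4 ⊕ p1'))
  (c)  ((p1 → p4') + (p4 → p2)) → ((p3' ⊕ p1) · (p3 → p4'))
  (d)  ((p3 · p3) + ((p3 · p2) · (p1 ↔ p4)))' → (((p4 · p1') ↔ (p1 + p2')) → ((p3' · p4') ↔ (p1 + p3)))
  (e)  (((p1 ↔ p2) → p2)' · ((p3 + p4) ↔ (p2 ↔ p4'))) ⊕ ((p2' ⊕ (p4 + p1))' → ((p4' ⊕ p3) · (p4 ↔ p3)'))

(a) fails at (0,0,0,1): the formula yields 0, g is 1.
(b) fails at (0,0,0,0): the formula yields 0, g is 1.
(d) fails at (0,0,1,0): the formula yields 1, g is 0.
(e) fails at (0,0,0,0): the formula yields 0, g is 1.
That leaves (c). Evaluating it on every row reproduces the table of g exactly.

c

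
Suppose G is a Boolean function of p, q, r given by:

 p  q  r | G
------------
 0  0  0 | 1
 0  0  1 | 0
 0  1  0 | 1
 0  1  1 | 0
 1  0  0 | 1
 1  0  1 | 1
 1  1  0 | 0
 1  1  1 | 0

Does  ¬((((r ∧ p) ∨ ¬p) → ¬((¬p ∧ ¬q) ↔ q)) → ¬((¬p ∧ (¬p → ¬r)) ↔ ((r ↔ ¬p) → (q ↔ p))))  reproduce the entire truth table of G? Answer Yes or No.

No

Test each input against both G and the formula:
  p=0, q=0, r=0: formula gives 1, G = 1 ✓
  p=0, q=0, r=1: formula gives 0, G = 0 ✓
  p=0, q=1, r=0: formula gives 1, G = 1 ✓
  p=0, q=1, r=1: formula gives 1, but G = 0 ✗
Row (0,1,1) is a counterexample, so the formula is not equivalent to G.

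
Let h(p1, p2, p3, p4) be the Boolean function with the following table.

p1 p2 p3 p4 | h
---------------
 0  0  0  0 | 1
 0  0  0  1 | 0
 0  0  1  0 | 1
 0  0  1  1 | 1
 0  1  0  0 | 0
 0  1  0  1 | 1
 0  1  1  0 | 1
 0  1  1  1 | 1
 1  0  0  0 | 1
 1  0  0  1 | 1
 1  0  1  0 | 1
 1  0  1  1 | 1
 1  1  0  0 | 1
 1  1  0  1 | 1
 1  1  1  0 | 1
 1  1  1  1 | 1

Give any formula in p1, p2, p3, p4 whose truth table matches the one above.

h(p1, p2, p3, p4) = not ((((not p1 and not p2) and not p3) and p4) or (((not p1 and p2) and not p3) and not p4))

The 0-rows are (0,0,0,1), (0,1,0,0). Take each as a conjunction (¬p1·¬p2·¬p3·p4, ¬p1·p2·¬p3·¬p4), form their disjunction, and complement — that gives a formula that is 1 everywhere h is.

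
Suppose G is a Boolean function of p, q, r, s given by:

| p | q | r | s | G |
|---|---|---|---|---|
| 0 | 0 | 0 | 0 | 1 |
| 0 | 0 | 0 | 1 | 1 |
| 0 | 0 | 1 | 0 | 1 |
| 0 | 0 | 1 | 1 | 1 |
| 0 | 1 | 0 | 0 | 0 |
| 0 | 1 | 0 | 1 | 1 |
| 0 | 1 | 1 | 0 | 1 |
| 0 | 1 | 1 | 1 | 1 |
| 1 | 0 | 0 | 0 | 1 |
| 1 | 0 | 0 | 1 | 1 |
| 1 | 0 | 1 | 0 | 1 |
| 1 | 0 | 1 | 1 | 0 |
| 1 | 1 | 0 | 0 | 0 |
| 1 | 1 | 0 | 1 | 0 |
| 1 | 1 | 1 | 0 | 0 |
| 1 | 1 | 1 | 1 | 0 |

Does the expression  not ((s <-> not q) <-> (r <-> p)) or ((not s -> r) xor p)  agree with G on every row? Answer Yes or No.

No

Check the formula against G row by row:
  p=0, q=0, r=0, s=0: formula gives 1, G = 1 ✓
  p=0, q=0, r=0, s=1: formula gives 1, G = 1 ✓
  p=0, q=0, r=1, s=0: formula gives 1, G = 1 ✓
  p=0, q=0, r=1, s=1: formula gives 1, G = 1 ✓
  …
  p=1, q=1, r=0, s=0: formula gives 1, but G = 0 ✗
A single disagreement suffices: at (1,1,0,0) they differ, so the formula does not compute G.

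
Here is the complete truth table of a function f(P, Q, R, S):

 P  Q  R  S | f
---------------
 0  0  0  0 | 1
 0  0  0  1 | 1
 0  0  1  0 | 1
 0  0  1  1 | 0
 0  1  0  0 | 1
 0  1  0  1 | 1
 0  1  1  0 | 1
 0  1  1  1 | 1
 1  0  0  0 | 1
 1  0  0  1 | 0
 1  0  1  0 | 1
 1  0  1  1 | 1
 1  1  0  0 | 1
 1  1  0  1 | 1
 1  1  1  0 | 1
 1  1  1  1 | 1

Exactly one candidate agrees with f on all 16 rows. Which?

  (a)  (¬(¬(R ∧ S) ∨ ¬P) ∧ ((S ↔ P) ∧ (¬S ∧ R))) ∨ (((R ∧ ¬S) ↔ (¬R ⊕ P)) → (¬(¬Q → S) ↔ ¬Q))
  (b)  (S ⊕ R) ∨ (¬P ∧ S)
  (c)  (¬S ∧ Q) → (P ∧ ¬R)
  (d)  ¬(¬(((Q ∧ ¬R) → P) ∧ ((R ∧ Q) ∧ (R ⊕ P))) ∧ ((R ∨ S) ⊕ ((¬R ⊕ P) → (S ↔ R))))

(b): at (0,0,0,0) it gives 0, but f = 1 — eliminated.
(c): at (0,0,1,1) it gives 1, but f = 0 — eliminated.
(d): at (0,0,0,0) it gives 0, but f = 1 — eliminated.
That leaves (a). Evaluating it on every row reproduces the table of f exactly.

a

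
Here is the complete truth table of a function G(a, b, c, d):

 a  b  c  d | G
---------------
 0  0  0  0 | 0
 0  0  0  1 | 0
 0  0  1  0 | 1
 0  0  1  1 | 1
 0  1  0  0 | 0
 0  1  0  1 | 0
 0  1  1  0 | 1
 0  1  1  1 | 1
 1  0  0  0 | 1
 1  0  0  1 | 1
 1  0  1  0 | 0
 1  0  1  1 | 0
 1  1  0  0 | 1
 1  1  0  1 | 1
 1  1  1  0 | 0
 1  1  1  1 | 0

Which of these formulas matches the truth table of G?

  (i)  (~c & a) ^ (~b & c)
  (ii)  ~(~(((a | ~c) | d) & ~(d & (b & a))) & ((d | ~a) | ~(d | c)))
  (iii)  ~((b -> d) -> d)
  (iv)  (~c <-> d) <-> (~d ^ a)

(i) fails at (0,1,1,0): the formula yields 0, G is 1.
(ii) fails at (0,0,0,0): the formula yields 1, G is 0.
(iii) fails at (0,0,0,0): the formula yields 1, G is 0.
(iv) is the remaining candidate, and it agrees with G on all 16 inputs.

iv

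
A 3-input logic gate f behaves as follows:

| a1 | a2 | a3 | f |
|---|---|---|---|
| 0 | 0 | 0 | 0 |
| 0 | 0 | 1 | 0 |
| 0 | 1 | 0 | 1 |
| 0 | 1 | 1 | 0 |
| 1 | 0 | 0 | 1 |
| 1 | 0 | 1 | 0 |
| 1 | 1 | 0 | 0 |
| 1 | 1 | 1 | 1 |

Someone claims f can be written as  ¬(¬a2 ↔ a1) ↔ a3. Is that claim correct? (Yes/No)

No

Check the formula against f row by row:
  a1=0, a2=0, a3=0: formula gives 0, f = 0 ✓
  a1=0, a2=0, a3=1: formula gives 1, but f = 0 ✗
Since they disagree at (0,0,1), the expression is not a correct formula for f.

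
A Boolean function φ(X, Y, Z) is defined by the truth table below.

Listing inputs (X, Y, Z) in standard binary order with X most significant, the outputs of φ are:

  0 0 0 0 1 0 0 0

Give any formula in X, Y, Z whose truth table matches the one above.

Only row (1,0,0) gives 1. That row's minterm X·¬Y·¬Z is φ directly.

φ(X, Y, Z) = (X ∧ ¬Y) ∧ ¬Z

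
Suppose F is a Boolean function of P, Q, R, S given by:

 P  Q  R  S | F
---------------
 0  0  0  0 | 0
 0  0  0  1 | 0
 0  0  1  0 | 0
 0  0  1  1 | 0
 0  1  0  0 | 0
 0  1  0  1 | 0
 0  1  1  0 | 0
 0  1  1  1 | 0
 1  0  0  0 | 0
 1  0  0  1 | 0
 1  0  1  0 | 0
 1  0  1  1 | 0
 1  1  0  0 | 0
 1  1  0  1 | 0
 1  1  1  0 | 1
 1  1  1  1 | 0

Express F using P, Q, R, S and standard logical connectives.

F(P, Q, R, S) = ((P and Q) and R) and not S

Only row (1,1,1,0) gives 1. That row's minterm P·Q·R·¬S is F directly.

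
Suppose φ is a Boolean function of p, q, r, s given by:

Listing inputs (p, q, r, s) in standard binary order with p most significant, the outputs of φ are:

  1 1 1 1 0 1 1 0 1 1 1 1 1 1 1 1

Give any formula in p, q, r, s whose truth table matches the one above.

φ is 0 on only 2 rows — (0,1,0,0), (0,1,1,1). Writing each as a minterm (¬p·q·¬r·¬s, ¬p·q·r·s) and OR-ing them characterizes exactly where φ=0, so φ is the negation of that disjunction.

φ(p, q, r, s) = ((((p' · q) · r') · s') + (((p' · q) · r) · s))'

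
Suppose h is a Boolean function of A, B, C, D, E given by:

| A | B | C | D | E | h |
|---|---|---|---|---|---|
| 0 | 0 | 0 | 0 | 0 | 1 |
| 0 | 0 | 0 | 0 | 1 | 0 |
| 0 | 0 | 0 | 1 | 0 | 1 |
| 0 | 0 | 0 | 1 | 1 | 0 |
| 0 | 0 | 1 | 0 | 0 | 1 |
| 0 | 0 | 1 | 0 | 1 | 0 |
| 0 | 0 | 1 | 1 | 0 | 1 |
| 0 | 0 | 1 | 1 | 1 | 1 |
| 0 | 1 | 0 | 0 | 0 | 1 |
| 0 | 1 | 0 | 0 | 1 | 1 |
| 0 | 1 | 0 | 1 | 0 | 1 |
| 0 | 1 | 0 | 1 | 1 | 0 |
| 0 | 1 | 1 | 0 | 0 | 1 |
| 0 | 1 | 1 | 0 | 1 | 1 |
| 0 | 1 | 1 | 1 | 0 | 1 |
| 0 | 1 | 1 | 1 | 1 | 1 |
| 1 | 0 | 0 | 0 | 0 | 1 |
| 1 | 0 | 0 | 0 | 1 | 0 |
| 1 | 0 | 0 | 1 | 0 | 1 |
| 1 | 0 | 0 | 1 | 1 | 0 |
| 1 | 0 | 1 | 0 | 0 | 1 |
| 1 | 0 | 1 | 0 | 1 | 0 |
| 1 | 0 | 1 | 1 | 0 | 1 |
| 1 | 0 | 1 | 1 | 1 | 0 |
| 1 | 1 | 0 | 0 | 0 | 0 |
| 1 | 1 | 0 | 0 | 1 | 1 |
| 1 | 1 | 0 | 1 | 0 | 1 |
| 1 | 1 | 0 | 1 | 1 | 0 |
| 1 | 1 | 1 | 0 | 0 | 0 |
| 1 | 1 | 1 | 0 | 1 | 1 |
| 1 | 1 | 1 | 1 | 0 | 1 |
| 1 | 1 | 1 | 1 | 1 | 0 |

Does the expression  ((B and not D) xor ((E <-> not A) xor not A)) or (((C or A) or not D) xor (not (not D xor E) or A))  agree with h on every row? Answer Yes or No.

Test each input against both h and the formula:
  A=0, B=0, C=0, D=0, E=0: formula gives 1, h = 1 ✓
  A=0, B=0, C=0, D=0, E=1: formula gives 0, h = 0 ✓
  A=0, B=0, C=0, D=1, E=0: formula gives 1, h = 1 ✓
  A=0, B=0, C=0, D=1, E=1: formula gives 0, h = 0 ✓
  … (the remaining 28 rows also agree.)
No disagreement on any input; they are logically equivalent.

Yes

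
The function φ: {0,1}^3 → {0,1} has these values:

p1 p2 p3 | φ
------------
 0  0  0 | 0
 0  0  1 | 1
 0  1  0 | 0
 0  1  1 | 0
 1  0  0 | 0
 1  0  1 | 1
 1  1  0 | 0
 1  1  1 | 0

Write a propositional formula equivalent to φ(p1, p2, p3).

Collect the rows where φ=1 — (0,0,1), (1,0,1) — and write one minterm per row: ¬p1·¬p2·p3, p1·¬p2·p3. Their union (logical OR) reproduces the table exactly.

φ(p1, p2, p3) = ((NOT p1 AND NOT p2) AND p3) OR ((p1 AND NOT p2) AND p3)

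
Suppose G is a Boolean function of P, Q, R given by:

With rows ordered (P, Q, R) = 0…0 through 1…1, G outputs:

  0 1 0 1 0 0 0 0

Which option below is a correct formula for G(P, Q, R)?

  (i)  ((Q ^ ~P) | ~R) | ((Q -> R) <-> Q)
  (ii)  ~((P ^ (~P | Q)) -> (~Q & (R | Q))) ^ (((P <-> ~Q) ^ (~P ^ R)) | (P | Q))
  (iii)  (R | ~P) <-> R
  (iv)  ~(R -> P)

(i) disagrees with G on (0,0,0) (formula → 1, table → 0); rule it out.
(ii) disagrees with G on (0,0,1) (formula → 0, table → 1); rule it out.
(iii) disagrees with G on (1,0,0) (formula → 1, table → 0); rule it out.
(iv) is the remaining candidate, and it agrees with G on all 8 inputs.

iv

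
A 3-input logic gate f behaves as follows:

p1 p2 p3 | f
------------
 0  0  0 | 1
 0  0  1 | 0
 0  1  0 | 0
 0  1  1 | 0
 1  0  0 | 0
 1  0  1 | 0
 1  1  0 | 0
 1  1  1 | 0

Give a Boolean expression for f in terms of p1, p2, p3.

f is 1 on exactly one input, (0,0,0), whose minterm is ¬p1·¬p2·¬p3. So f is just that conjunction.

f(p1, p2, p3) = (~p1 & ~p2) & ~p3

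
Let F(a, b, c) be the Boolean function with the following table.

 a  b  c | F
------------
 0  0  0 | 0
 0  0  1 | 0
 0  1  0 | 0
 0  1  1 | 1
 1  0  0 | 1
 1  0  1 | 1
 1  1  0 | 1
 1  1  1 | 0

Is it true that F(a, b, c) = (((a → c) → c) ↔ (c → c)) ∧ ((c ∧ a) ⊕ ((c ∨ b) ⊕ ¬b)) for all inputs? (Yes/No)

Evaluate (((a → c) → c) ↔ (c → c)) ∧ ((c ∧ a) ⊕ ((c ∨ b) ⊕ ¬b)) on each row and compare to F:
  a=0, b=0, c=0: formula gives 0, F = 0 ✓
  a=0, b=0, c=1: formula gives 0, F = 0 ✓
  a=0, b=1, c=0: formula gives 0, F = 0 ✓
  a=0, b=1, c=1: formula gives 1, F = 1 ✓
  a=1, b=0, c=0: formula gives 1, F = 1 ✓
  …and likewise for the remaining 3 rows.
No disagreement on any input; they are logically equivalent.

Yes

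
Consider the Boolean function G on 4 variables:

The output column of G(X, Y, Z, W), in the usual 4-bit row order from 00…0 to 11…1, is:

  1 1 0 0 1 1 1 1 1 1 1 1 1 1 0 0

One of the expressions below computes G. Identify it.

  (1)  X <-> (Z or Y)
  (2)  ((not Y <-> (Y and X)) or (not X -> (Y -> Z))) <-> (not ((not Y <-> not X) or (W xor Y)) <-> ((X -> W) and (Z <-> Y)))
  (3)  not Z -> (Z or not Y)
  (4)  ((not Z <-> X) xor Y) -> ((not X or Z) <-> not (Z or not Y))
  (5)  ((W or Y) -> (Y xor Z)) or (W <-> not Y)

(1) fails at (0,1,0,0): the formula yields 0, G is 1.
(2) fails at (0,0,0,0): the formula yields 0, G is 1.
(3) fails at (0,0,1,0): the formula yields 1, G is 0.
(5) fails at (0,0,1,0): the formula yields 1, G is 0.
That leaves (4). Evaluating it on every row reproduces the table of G exactly.

4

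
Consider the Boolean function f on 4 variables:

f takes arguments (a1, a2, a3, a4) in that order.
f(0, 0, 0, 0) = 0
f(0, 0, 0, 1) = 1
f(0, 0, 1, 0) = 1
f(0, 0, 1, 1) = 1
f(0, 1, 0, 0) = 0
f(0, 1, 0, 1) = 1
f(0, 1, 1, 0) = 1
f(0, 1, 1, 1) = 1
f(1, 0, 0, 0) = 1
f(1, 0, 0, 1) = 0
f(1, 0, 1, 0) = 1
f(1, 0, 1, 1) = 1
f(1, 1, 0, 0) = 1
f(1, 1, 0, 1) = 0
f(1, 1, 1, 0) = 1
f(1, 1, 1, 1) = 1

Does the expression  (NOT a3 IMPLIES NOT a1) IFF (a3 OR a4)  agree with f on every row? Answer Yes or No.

Yes

Test each input against both f and the formula:
  a1=0, a2=0, a3=0, a4=0: formula gives 0, f = 0 ✓
  a1=0, a2=0, a3=0, a4=1: formula gives 1, f = 1 ✓
  a1=0, a2=0, a3=1, a4=0: formula gives 1, f = 1 ✓
  a1=0, a2=0, a3=1, a4=1: formula gives 1, f = 1 ✓
  … (the remaining 12 rows also agree.)
All 16 rows match — the expression computes f exactly.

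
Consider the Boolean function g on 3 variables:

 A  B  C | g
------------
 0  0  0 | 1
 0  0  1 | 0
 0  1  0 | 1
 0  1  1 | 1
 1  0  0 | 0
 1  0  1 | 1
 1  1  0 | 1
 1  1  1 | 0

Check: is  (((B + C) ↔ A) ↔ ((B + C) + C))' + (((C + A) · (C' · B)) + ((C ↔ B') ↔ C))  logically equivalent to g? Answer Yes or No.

No

Test each input against both g and the formula:
  A=0, B=0, C=0: formula gives 1, g = 1 ✓
  A=0, B=0, C=1: formula gives 1, but g = 0 ✗
Since they disagree at (0,0,1), the expression is not a correct formula for g.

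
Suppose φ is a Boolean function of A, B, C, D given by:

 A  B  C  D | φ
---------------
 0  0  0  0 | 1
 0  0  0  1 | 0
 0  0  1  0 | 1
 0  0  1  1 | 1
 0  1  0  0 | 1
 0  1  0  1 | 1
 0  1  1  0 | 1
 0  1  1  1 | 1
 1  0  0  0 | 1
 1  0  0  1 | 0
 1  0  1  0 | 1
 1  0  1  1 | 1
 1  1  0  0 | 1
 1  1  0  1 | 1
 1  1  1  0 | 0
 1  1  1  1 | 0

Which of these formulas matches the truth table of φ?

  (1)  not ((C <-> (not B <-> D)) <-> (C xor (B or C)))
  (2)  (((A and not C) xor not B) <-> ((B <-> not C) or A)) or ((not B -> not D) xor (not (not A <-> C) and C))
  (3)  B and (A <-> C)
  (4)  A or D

(1) fails at (0,0,1,0): the formula yields 0, φ is 1.
(3) fails at (0,0,0,0): the formula yields 0, φ is 1.
(4) fails at (0,0,0,0): the formula yields 0, φ is 1.
Only (2) survives; checking it on all 16 rows confirms it matches φ.

2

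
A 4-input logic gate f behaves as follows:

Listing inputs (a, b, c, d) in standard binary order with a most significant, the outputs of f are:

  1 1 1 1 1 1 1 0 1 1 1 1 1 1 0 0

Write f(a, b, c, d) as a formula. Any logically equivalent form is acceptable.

The 0-rows are (0,1,1,1), (1,1,1,0), (1,1,1,1). Take each as a conjunction (¬a·b·c·d, a·b·c·¬d, a·b·c·d), form their disjunction, and complement — that gives a formula that is 1 everywhere f is.

f(a, b, c, d) = NOT (((((NOT a AND b) AND c) AND d) OR (((a AND b) AND c) AND NOT d)) OR (((a AND b) AND c) AND d))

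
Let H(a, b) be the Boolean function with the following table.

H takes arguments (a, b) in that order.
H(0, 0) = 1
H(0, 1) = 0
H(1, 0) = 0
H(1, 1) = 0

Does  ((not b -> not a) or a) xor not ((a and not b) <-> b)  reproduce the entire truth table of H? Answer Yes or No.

Evaluate ((not b -> not a) or a) xor not ((a and not b) <-> b) on each row and compare to H:
  a=0, b=0: formula gives 1, H = 1 ✓
  a=0, b=1: formula gives 0, H = 0 ✓
  a=1, b=0: formula gives 0, H = 0 ✓
  a=1, b=1: formula gives 0, H = 0 ✓
Every row agrees, so the formula is equivalent.

Yes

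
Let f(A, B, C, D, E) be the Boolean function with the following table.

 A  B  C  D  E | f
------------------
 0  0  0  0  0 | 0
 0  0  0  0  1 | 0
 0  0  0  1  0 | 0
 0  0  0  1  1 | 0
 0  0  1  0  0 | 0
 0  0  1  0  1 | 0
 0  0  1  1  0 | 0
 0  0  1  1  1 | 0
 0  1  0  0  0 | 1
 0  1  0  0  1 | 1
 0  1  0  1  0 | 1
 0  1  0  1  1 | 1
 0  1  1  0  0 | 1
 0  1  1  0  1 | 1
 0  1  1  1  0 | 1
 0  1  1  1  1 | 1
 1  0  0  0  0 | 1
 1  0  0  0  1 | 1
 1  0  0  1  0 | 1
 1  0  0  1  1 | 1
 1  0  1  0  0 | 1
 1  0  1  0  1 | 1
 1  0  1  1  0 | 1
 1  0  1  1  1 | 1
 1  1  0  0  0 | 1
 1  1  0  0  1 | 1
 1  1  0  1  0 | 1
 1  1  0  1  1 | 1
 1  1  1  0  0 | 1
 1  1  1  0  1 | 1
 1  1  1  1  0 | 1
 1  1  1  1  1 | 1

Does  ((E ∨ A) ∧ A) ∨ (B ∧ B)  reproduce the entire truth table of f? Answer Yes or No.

Yes

Test each input against both f and the formula:
  A=0, B=0, C=0, D=0, E=0: formula gives 0, f = 0 ✓
  A=0, B=0, C=0, D=0, E=1: formula gives 0, f = 0 ✓
  A=0, B=0, C=0, D=1, E=0: formula gives 0, f = 0 ✓
  A=0, B=0, C=0, D=1, E=1: formula gives 0, f = 0 ✓
  …and likewise for the remaining 28 rows.
All 32 rows match — the expression computes f exactly.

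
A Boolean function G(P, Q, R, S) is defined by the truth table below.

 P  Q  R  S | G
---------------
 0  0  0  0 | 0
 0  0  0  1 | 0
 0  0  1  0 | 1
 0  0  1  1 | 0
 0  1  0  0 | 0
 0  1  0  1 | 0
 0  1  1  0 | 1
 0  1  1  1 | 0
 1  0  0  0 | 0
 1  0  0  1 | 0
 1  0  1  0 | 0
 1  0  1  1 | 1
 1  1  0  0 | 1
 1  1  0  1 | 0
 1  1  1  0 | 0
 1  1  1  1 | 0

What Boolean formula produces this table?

G(P, Q, R, S) = (((((~P & ~Q) & R) & ~S) | (((~P & Q) & R) & ~S)) | (((P & ~Q) & R) & S)) | (((P & Q) & ~R) & ~S)

G=1 on 4 inputs: (0,0,1,0), (0,1,1,0), (1,0,1,1), (1,1,0,0). Reading each as a conjunction of literals (¬P·¬Q·R·¬S, ¬P·Q·R·¬S, P·¬Q·R·S, P·Q·¬R·¬S) and taking the OR gives the canonical DNF.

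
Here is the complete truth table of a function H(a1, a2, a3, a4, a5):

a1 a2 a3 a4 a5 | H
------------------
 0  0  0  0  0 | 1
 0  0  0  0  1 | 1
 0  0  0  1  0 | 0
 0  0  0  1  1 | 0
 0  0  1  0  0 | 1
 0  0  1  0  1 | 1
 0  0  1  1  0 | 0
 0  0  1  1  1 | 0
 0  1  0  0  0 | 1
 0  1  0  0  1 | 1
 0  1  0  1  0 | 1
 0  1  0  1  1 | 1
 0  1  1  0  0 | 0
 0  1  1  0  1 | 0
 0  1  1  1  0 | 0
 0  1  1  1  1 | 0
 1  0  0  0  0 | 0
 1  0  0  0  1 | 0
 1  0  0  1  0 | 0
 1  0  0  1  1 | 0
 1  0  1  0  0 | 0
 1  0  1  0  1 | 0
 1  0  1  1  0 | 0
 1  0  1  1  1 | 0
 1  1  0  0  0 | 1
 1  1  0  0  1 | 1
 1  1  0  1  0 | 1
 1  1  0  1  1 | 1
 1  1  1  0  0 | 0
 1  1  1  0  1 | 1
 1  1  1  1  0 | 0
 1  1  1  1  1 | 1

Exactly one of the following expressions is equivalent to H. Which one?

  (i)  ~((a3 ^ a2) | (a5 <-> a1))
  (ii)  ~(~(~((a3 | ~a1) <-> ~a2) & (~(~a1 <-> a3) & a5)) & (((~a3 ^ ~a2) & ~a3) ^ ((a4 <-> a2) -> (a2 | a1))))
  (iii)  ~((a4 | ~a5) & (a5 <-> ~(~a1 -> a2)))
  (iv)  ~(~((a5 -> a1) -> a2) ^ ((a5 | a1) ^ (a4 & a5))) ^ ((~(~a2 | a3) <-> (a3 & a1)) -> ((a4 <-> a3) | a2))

(i): at (0,0,0,0,0) it gives 0, but H = 1 — eliminated.
(iii): at (0,0,0,1,0) it gives 1, but H = 0 — eliminated.
(iv): at (0,0,0,1,1) it gives 1, but H = 0 — eliminated.
(ii) is the remaining candidate, and it agrees with H on all 32 inputs.

ii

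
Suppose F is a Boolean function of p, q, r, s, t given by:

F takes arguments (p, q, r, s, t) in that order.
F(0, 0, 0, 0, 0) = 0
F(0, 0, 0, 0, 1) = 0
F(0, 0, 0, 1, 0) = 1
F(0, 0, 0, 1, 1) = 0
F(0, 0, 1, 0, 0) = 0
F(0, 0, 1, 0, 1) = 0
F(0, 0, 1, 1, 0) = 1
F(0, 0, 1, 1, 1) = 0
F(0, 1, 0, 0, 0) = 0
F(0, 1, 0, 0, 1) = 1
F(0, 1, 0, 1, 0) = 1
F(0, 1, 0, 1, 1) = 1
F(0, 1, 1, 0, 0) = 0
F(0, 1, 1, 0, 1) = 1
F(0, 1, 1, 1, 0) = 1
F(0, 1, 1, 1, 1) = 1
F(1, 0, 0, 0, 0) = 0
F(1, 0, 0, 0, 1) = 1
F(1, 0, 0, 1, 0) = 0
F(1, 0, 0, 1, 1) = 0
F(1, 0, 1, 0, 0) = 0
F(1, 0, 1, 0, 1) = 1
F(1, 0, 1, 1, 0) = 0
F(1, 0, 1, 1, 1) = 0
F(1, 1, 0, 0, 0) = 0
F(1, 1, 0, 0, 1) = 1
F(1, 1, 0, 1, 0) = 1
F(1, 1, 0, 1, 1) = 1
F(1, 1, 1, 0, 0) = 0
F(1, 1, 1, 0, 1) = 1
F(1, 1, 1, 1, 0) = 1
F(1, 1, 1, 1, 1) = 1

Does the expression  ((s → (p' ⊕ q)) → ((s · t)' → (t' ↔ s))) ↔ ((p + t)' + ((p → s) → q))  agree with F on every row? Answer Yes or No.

Yes

Test each input against both F and the formula:
  p=0, q=0, r=0, s=0, t=0: formula gives 0, F = 0 ✓
  p=0, q=0, r=0, s=0, t=1: formula gives 0, F = 0 ✓
  p=0, q=0, r=0, s=1, t=0: formula gives 1, F = 1 ✓
  p=0, q=0, r=0, s=1, t=1: formula gives 0, F = 0 ✓
  … (the remaining 28 rows also agree.)
No disagreement on any input; they are logically equivalent.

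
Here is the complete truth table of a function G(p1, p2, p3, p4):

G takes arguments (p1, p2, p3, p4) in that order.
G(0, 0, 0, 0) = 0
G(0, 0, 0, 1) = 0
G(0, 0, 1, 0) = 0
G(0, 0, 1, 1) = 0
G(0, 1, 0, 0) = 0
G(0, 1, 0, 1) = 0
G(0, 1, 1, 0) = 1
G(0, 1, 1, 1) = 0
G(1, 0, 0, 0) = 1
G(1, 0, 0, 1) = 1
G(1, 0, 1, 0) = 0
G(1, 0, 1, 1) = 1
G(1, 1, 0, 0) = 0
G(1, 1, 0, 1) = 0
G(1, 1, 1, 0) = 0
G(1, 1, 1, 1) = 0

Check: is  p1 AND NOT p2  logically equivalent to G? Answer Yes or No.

Test each input against both G and the formula:
  p1=0, p2=0, p3=0, p4=0: formula gives 0, G = 0 ✓
  p1=0, p2=0, p3=0, p4=1: formula gives 0, G = 0 ✓
  p1=0, p2=0, p3=1, p4=0: formula gives 0, G = 0 ✓
  p1=0, p2=0, p3=1, p4=1: formula gives 0, G = 0 ✓
  …
  p1=0, p2=1, p3=1, p4=0: formula gives 0, but G = 1 ✗
Since they disagree at (0,1,1,0), the expression is not a correct formula for G.

No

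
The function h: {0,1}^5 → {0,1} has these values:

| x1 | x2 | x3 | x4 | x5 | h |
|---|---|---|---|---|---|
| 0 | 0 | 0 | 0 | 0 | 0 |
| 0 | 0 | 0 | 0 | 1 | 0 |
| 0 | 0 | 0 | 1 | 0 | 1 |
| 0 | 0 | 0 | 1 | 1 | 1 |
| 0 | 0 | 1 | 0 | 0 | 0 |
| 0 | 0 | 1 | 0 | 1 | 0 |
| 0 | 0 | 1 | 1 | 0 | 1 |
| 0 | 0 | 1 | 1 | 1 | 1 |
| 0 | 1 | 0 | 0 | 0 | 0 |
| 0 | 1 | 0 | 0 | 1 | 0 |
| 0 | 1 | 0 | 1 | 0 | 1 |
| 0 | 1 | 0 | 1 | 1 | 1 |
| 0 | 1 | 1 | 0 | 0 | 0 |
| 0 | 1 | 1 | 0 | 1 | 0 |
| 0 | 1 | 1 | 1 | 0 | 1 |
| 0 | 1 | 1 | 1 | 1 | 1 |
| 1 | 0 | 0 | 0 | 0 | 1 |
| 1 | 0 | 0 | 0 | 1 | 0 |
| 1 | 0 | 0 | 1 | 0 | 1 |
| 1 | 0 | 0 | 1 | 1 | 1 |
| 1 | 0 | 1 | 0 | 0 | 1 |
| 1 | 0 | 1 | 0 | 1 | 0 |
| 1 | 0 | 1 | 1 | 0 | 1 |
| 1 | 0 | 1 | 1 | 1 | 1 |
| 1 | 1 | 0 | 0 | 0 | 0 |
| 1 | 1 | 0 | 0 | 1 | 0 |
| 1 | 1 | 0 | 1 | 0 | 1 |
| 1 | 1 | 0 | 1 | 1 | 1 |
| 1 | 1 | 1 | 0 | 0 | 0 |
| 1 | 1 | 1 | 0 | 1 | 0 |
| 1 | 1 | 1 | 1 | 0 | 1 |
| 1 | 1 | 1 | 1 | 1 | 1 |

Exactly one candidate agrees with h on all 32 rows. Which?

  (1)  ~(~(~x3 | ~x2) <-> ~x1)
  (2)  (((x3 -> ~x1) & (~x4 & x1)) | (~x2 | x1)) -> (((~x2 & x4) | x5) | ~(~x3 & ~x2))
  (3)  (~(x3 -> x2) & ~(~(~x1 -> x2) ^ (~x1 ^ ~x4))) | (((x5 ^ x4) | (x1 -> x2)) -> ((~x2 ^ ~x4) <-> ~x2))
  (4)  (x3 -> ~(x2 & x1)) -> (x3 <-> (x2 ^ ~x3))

(1) disagrees with h on (0,0,0,0,0) (formula → 1, table → 0); rule it out.
(2) disagrees with h on (0,0,0,0,1) (formula → 1, table → 0); rule it out.
(4) disagrees with h on (0,0,0,1,0) (formula → 0, table → 1); rule it out.
(3) is the remaining candidate, and it agrees with h on all 32 inputs.

3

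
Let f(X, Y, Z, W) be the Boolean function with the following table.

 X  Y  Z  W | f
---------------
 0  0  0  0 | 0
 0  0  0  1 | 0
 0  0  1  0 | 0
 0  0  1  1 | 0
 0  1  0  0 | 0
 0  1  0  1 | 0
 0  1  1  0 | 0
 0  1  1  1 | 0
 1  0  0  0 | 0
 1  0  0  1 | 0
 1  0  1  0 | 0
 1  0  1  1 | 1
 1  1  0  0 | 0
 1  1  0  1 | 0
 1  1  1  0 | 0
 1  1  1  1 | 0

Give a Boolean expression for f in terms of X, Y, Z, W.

f(X, Y, Z, W) = ((X · Y') · Z) · W

f is 1 on exactly one input, (1,0,1,1), whose minterm is X·¬Y·Z·W. So f is just that conjunction.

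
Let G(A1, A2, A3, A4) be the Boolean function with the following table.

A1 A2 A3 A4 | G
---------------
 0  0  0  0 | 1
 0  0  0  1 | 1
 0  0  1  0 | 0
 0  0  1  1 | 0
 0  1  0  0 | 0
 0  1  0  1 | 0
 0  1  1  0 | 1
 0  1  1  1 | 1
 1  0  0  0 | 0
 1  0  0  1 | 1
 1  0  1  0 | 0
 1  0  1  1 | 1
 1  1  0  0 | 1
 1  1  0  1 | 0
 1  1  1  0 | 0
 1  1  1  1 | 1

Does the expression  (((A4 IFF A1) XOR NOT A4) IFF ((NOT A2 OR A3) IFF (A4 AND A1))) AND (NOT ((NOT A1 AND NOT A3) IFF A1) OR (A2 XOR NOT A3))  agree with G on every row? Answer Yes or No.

Yes

Evaluate (((A4 IFF A1) XOR NOT A4) IFF ((NOT A2 OR A3) IFF (A4 AND A1))) AND (NOT ((NOT A1 AND NOT A3) IFF A1) OR (A2 XOR NOT A3)) on each row and compare to G:
  A1=0, A2=0, A3=0, A4=0: formula gives 1, G = 1 ✓
  A1=0, A2=0, A3=0, A4=1: formula gives 1, G = 1 ✓
  A1=0, A2=0, A3=1, A4=0: formula gives 0, G = 0 ✓
  A1=0, A2=0, A3=1, A4=1: formula gives 0, G = 0 ✓
  …and likewise for the remaining 12 rows.
Every row agrees, so the formula is equivalent.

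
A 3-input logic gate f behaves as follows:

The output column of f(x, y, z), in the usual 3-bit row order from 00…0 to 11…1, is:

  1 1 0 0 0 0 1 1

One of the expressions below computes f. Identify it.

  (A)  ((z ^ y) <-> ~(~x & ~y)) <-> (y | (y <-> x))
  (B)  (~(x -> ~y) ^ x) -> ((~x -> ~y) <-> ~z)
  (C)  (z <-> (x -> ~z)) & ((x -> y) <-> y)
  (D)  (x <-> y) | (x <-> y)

D

(A) disagrees with f on (0,0,1) (formula → 0, table → 1); rule it out.
(B) disagrees with f on (0,1,0) (formula → 1, table → 0); rule it out.
(C) disagrees with f on (0,0,0) (formula → 0, table → 1); rule it out.
Only (D) survives; checking it on all 8 rows confirms it matches f.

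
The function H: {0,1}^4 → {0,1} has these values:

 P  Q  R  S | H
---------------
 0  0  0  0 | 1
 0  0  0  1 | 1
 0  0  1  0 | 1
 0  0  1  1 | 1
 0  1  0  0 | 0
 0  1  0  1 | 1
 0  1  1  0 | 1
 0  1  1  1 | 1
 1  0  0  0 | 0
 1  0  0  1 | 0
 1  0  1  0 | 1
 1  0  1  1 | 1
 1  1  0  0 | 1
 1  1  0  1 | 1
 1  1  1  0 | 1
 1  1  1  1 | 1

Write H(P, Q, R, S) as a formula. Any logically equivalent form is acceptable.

H(P, Q, R, S) = NOT (((((NOT P AND Q) AND NOT R) AND NOT S) OR (((P AND NOT Q) AND NOT R) AND NOT S)) OR (((P AND NOT Q) AND NOT R) AND S))

H is 0 on only 3 rows — (0,1,0,0), (1,0,0,0), (1,0,0,1). Writing each as a minterm (¬P·Q·¬R·¬S, P·¬Q·¬R·¬S, P·¬Q·¬R·S) and OR-ing them characterizes exactly where H=0, so H is the negation of that disjunction.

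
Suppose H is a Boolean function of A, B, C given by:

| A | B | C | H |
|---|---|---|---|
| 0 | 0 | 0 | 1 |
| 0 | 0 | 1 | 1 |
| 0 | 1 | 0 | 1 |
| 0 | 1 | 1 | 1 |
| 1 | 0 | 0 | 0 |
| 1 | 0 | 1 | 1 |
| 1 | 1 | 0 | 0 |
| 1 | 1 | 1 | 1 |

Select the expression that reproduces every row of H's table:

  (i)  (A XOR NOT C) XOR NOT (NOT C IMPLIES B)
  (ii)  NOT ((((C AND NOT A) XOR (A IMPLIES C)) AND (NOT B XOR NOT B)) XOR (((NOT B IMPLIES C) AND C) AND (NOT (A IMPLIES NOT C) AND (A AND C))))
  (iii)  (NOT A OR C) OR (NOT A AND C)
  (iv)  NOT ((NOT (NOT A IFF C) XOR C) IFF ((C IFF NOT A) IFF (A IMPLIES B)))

iii

(i) disagrees with H on (0,0,0) (formula → 0, table → 1); rule it out.
(ii) disagrees with H on (1,0,0) (formula → 1, table → 0); rule it out.
(iv) disagrees with H on (0,0,1) (formula → 0, table → 1); rule it out.
(iii) is the remaining candidate, and it agrees with H on all 8 inputs.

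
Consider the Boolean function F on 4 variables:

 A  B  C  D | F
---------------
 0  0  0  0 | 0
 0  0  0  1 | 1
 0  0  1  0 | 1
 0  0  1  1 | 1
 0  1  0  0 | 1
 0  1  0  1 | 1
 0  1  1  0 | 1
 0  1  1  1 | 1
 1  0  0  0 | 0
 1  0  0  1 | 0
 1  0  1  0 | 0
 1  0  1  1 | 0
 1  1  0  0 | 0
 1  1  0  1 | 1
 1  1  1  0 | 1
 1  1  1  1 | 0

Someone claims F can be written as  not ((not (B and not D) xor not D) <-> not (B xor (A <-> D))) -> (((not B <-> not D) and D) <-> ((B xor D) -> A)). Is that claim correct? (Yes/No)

Check the formula against F row by row:
  A=0, B=0, C=0, D=0: formula gives 1, but F = 0 ✗
Row (0,0,0,0) is a counterexample, so the formula is not equivalent to F.

No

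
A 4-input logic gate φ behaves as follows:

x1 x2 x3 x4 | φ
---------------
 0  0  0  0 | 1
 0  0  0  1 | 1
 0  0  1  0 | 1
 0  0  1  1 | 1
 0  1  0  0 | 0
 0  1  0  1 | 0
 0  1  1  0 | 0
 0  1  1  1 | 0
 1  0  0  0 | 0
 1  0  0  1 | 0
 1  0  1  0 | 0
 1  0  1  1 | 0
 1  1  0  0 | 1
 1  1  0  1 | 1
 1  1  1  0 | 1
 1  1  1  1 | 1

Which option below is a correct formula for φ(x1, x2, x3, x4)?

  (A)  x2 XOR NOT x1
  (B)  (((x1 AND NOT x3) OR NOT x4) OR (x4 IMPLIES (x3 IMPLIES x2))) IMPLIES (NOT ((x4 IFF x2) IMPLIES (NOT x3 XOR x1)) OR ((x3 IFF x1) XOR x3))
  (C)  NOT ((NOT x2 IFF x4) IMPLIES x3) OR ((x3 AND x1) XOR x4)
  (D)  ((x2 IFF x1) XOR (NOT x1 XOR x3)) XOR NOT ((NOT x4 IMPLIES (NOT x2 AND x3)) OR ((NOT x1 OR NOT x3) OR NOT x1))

A

(B): at (0,1,0,0) it gives 1, but φ = 0 — eliminated.
(C): at (0,0,0,0) it gives 0, but φ = 1 — eliminated.
(D): at (0,0,0,0) it gives 0, but φ = 1 — eliminated.
Only (A) survives; checking it on all 16 rows confirms it matches φ.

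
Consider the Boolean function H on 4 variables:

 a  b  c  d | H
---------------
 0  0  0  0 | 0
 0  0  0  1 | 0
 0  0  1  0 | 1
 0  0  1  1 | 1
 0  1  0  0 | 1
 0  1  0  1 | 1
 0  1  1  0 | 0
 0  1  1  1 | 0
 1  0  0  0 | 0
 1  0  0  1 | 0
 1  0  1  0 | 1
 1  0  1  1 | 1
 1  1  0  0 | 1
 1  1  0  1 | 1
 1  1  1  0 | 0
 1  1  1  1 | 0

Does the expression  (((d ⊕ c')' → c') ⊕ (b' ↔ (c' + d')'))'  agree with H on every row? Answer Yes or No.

Test each input against both H and the formula:
  a=0, b=0, c=0, d=0: formula gives 0, H = 0 ✓
  a=0, b=0, c=0, d=1: formula gives 0, H = 0 ✓
  a=0, b=0, c=1, d=0: formula gives 1, H = 1 ✓
  a=0, b=0, c=1, d=1: formula gives 1, H = 1 ✓
  … (the remaining 12 rows also agree.)
Every row agrees, so the formula is equivalent.

Yes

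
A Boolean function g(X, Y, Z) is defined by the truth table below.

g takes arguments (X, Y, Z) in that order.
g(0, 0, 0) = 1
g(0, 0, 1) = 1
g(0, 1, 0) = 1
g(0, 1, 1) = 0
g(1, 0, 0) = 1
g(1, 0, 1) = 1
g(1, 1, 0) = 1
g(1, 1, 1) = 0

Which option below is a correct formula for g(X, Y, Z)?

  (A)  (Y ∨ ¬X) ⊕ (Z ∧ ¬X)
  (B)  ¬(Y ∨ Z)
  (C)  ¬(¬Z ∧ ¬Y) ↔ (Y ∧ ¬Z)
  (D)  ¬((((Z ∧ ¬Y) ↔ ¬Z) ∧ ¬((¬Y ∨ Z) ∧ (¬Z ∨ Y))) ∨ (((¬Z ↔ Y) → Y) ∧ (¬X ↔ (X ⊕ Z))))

D

(A): at (0,0,1) it gives 0, but g = 1 — eliminated.
(B): at (0,0,1) it gives 0, but g = 1 — eliminated.
(C): at (0,0,1) it gives 0, but g = 1 — eliminated.
Only (D) survives; checking it on all 8 rows confirms it matches g.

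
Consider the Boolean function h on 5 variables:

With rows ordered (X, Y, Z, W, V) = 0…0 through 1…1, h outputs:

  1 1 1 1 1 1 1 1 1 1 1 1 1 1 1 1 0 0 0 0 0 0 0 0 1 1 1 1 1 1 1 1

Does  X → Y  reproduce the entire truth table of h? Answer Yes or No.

Evaluate X → Y on each row and compare to h:
  X=0, Y=0, Z=0, W=0, V=0: formula gives 1, h = 1 ✓
  X=0, Y=0, Z=0, W=0, V=1: formula gives 1, h = 1 ✓
  X=0, Y=0, Z=0, W=1, V=0: formula gives 1, h = 1 ✓
  X=0, Y=0, Z=0, W=1, V=1: formula gives 1, h = 1 ✓
  … (the remaining 28 rows also agree.)
All 32 rows match — the expression computes h exactly.

Yes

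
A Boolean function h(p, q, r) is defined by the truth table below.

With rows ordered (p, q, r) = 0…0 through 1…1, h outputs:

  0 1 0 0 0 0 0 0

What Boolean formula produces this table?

h(p, q, r) = (not p and not q) and r

h is 1 on exactly one input, (0,0,1), whose minterm is ¬p·¬q·r. So h is just that conjunction.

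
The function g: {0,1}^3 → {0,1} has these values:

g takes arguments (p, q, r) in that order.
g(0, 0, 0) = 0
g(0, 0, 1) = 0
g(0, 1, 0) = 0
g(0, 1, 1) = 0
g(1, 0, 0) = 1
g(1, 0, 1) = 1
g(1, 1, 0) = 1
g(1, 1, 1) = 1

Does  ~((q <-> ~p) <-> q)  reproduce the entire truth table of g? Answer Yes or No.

Yes

Test each input against both g and the formula:
  p=0, q=0, r=0: formula gives 0, g = 0 ✓
  p=0, q=0, r=1: formula gives 0, g = 0 ✓
  p=0, q=1, r=0: formula gives 0, g = 0 ✓
  p=0, q=1, r=1: formula gives 0, g = 0 ✓
  p=1, q=0, r=0: formula gives 1, g = 1 ✓
  …and likewise for the remaining 3 rows.
Every row agrees, so the formula is equivalent.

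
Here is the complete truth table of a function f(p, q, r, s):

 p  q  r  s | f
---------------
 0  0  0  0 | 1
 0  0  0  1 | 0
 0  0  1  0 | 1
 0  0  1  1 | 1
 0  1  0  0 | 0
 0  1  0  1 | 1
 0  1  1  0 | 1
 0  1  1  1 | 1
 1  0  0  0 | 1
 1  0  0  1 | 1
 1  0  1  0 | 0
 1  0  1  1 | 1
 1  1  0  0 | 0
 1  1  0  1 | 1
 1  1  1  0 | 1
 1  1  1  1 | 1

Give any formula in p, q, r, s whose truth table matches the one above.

f(p, q, r, s) = ~((((((~p & ~q) & ~r) & s) | (((~p & q) & ~r) & ~s)) | (((p & ~q) & r) & ~s)) | (((p & q) & ~r) & ~s))

There are just 4 zero rows: (0,0,0,1), (0,1,0,0), (1,0,1,0), (1,1,0,0). Their minterms are ¬p·¬q·¬r·s, ¬p·q·¬r·¬s, p·¬q·r·¬s, p·q·¬r·¬s; the OR of those covers precisely the 0-outputs, and negating it yields f.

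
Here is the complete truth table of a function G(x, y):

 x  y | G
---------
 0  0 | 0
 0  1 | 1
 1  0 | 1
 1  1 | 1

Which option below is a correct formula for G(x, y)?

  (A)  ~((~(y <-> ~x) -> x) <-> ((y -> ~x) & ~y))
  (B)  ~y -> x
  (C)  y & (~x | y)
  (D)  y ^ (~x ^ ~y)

B

(A): at (0,0) it gives 1, but G = 0 — eliminated.
(C): at (1,0) it gives 0, but G = 1 — eliminated.
(D): at (0,1) it gives 0, but G = 1 — eliminated.
(B) is the remaining candidate, and it agrees with G on all 4 inputs.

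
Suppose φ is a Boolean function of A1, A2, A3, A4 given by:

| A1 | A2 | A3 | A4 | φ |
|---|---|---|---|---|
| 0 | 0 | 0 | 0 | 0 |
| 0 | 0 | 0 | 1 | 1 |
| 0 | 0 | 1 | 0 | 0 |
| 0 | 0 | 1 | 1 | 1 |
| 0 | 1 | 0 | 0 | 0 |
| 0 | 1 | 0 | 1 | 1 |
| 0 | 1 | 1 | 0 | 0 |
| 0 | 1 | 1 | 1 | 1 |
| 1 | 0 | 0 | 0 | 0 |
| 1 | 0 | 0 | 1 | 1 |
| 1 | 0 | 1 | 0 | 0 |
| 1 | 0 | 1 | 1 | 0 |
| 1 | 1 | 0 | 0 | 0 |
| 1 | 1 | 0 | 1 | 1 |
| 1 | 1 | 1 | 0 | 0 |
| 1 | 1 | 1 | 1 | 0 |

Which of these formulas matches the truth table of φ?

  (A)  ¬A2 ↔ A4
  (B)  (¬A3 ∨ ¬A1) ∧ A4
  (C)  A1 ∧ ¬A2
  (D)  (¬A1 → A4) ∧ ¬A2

B

(A) fails at (0,1,0,0): the formula yields 1, φ is 0.
(C) fails at (0,0,0,1): the formula yields 0, φ is 1.
(D) fails at (0,1,0,1): the formula yields 0, φ is 1.
That leaves (B). Evaluating it on every row reproduces the table of φ exactly.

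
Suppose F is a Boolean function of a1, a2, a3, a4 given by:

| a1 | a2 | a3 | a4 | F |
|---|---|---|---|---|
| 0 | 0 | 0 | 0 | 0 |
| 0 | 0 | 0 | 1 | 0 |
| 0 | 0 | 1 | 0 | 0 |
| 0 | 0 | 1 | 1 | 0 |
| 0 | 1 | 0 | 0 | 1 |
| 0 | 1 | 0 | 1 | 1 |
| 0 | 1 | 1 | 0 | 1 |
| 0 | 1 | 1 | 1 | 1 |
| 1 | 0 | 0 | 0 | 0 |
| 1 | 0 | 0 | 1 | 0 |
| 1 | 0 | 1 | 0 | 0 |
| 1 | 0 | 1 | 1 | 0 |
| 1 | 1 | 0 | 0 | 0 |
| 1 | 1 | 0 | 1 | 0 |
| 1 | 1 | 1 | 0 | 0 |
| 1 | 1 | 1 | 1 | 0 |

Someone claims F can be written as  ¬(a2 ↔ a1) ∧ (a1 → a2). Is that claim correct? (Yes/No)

Evaluate ¬(a2 ↔ a1) ∧ (a1 → a2) on each row and compare to F:
  a1=0, a2=0, a3=0, a4=0: formula gives 0, F = 0 ✓
  a1=0, a2=0, a3=0, a4=1: formula gives 0, F = 0 ✓
  a1=0, a2=0, a3=1, a4=0: formula gives 0, F = 0 ✓
  a1=0, a2=0, a3=1, a4=1: formula gives 0, F = 0 ✓
  …and likewise for the remaining 12 rows.
All 16 rows match — the expression computes F exactly.

Yes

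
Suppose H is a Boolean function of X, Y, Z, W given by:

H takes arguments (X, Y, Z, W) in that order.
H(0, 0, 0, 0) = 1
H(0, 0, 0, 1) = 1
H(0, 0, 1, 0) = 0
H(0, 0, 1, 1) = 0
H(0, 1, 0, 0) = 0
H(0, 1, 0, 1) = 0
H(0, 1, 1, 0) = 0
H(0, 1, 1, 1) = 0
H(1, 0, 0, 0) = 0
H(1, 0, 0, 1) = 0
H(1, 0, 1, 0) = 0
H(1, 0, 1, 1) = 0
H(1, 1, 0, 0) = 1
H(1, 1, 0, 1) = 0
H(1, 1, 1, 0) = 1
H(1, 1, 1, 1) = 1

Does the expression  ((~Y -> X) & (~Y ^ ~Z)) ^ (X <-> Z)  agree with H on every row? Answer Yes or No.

Evaluate ((~Y -> X) & (~Y ^ ~Z)) ^ (X <-> Z) on each row and compare to H:
  X=0, Y=0, Z=0, W=0: formula gives 1, H = 1 ✓
  X=0, Y=0, Z=0, W=1: formula gives 1, H = 1 ✓
  X=0, Y=0, Z=1, W=0: formula gives 0, H = 0 ✓
  X=0, Y=0, Z=1, W=1: formula gives 0, H = 0 ✓
  …
  X=1, Y=1, Z=0, W=1: formula gives 1, but H = 0 ✗
Row (1,1,0,1) is a counterexample, so the formula is not equivalent to H.

No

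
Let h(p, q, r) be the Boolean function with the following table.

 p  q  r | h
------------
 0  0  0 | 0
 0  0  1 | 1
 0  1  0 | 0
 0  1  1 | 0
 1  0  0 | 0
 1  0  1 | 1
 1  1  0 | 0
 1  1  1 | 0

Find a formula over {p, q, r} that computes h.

h=1 on 2 inputs: (0,0,1), (1,0,1). Reading each as a conjunction of literals (¬p·¬q·r, p·¬q·r) and taking the OR gives the canonical DNF.

h(p, q, r) = ((¬p ∧ ¬q) ∧ r) ∨ ((p ∧ ¬q) ∧ r)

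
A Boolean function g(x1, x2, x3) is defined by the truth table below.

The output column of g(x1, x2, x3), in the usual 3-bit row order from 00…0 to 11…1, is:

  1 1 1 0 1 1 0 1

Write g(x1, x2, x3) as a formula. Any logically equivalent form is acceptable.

g is 0 on only 2 rows — (0,1,1), (1,1,0). Writing each as a minterm (¬x1·x2·x3, x1·x2·¬x3) and OR-ing them characterizes exactly where g=0, so g is the negation of that disjunction.

g(x1, x2, x3) = ¬(((¬x1 ∧ x2) ∧ x3) ∨ ((x1 ∧ x2) ∧ ¬x3))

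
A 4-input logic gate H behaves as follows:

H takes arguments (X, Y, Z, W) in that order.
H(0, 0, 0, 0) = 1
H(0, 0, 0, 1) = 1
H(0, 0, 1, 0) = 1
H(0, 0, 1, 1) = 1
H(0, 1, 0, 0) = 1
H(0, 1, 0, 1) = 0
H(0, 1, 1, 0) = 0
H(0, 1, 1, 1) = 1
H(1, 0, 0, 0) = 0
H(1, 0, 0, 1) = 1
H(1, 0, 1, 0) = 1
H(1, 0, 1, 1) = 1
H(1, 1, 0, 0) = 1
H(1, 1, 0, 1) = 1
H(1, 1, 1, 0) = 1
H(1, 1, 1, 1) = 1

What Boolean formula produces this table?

The 0-rows are (0,1,0,1), (0,1,1,0), (1,0,0,0). Take each as a conjunction (¬X·Y·¬Z·W, ¬X·Y·Z·¬W, X·¬Y·¬Z·¬W), form their disjunction, and complement — that gives a formula that is 1 everywhere H is.

H(X, Y, Z, W) = ~(((((~X & Y) & ~Z) & W) | (((~X & Y) & Z) & ~W)) | (((X & ~Y) & ~Z) & ~W))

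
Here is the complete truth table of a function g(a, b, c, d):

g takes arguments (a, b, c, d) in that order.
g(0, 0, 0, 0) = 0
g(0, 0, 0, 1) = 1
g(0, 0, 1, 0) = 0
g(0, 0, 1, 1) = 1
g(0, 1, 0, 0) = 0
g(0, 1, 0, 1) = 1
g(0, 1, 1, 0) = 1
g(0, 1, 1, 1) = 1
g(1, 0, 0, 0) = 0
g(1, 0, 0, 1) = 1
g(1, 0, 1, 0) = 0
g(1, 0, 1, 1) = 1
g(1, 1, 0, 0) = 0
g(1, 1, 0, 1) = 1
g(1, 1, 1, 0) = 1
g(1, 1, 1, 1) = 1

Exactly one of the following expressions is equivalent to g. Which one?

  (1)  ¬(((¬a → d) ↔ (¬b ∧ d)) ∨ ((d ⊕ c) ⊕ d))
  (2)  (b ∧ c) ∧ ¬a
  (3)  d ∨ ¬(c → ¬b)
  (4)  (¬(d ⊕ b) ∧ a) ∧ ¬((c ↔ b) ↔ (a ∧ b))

3

(1) disagrees with g on (0,0,0,1) (formula → 0, table → 1); rule it out.
(2) disagrees with g on (0,0,0,1) (formula → 0, table → 1); rule it out.
(4) disagrees with g on (0,0,0,1) (formula → 0, table → 1); rule it out.
That leaves (3). Evaluating it on every row reproduces the table of g exactly.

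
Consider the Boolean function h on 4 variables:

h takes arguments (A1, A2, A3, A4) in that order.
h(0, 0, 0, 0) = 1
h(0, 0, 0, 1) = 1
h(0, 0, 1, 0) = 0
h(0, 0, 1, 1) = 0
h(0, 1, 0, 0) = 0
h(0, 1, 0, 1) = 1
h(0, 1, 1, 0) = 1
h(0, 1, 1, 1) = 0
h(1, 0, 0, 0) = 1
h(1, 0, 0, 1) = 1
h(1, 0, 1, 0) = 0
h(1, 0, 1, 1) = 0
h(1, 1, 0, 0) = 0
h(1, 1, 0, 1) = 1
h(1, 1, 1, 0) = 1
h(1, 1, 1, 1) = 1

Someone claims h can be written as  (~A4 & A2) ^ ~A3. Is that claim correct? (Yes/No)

Test each input against both h and the formula:
  A1=0, A2=0, A3=0, A4=0: formula gives 1, h = 1 ✓
  A1=0, A2=0, A3=0, A4=1: formula gives 1, h = 1 ✓
  A1=0, A2=0, A3=1, A4=0: formula gives 0, h = 0 ✓
  A1=0, A2=0, A3=1, A4=1: formula gives 0, h = 0 ✓
  …
  A1=1, A2=1, A3=1, A4=1: formula gives 0, but h = 1 ✗
A single disagreement suffices: at (1,1,1,1) they differ, so the formula does not compute h.

No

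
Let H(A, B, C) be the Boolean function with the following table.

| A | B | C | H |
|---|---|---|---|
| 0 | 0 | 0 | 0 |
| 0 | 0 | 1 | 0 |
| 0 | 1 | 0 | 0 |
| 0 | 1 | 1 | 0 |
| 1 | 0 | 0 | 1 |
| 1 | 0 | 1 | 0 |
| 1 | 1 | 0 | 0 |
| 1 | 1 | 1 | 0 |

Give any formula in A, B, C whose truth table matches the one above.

Only row (1,0,0) gives 1. That row's minterm A·¬B·¬C is H directly.

H(A, B, C) = (A & ~B) & ~C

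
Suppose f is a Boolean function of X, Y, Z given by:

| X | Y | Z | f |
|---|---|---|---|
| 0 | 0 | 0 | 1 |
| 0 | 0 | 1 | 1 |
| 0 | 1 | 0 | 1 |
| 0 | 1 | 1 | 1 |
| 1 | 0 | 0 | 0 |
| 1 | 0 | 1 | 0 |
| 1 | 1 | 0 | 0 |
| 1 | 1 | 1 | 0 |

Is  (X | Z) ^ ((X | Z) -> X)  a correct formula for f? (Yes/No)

Yes

Evaluate (X | Z) ^ ((X | Z) -> X) on each row and compare to f:
  X=0, Y=0, Z=0: formula gives 1, f = 1 ✓
  X=0, Y=0, Z=1: formula gives 1, f = 1 ✓
  X=0, Y=1, Z=0: formula gives 1, f = 1 ✓
  X=0, Y=1, Z=1: formula gives 1, f = 1 ✓
  X=1, Y=0, Z=0: formula gives 0, f = 0 ✓
  … (the remaining 3 rows also agree.)
No disagreement on any input; they are logically equivalent.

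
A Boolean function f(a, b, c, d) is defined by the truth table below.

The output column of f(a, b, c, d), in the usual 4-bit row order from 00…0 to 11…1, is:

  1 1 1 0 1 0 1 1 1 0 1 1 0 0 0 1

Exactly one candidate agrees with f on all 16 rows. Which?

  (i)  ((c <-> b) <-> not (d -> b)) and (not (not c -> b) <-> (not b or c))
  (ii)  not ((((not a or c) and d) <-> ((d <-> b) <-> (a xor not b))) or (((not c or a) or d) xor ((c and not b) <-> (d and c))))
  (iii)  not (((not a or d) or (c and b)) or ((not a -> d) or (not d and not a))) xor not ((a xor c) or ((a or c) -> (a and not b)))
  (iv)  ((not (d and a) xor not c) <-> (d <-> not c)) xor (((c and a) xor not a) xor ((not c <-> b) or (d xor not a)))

(i) fails at (0,0,0,0): the formula yields 0, f is 1.
(ii) fails at (0,0,1,1): the formula yields 1, f is 0.
(iii) fails at (0,0,0,0): the formula yields 0, f is 1.
That leaves (iv). Evaluating it on every row reproduces the table of f exactly.

iv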